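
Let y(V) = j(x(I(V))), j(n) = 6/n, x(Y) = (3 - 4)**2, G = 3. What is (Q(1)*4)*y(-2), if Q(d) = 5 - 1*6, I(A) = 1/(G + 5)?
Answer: -24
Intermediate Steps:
I(A) = 1/8 (I(A) = 1/(3 + 5) = 1/8)
x(Y) = 1 (x(Y) = (-1)**2 = 1)
y(V) = 6 (y(V) = 6/1 = 6*1 = 6)
Q(d) = -1 (Q(d) = 5 - 6 = -1)
(Q(1)*4)*y(-2) = -1*4*6 = -4*6 = -24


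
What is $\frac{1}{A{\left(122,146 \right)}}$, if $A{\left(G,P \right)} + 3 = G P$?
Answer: $\frac{1}{17809} \approx 5.6151 \cdot 10^{-5}$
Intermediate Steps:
$A{\left(G,P \right)} = -3 + G P$
$\frac{1}{A{\left(122,146 \right)}} = \frac{1}{-3 + 122 \cdot 146} = \frac{1}{-3 + 17812} = \frac{1}{17809}$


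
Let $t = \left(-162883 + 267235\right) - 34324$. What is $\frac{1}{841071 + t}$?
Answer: $\frac{1}{911099} \approx 1.0976 \cdot 10^{-6}$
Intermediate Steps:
$t = 70028$ ($t = 104352 - 34324 = 70028$)
$\frac{1}{841071 + t} = \frac{1}{841071 + 70028} = \frac{1}{911099}$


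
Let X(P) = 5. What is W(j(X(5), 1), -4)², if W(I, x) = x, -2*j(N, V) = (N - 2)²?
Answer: 16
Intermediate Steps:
j(N, V) = -(-2 + N)²/2 (j(N, V) = -(N - 2)²/2 = -(-2 + N)²/2)
W(j(X(5), 1), -4)² = (-4)² = 16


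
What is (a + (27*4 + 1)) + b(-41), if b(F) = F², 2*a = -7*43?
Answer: 3279/2 ≈ 1639.5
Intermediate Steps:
a = -301/2 (a = (-7*43)/2 = (½)*(-301) = -301/2 ≈ -150.50)
(a + (27*4 + 1)) + b(-41) = (-301/2 + (27*4 + 1)) + (-41)² = (-301/2 + (108 + 1)) + 1681 = (-301/2 + 109) + 1681 = -83/2 + 1681 = 3279/2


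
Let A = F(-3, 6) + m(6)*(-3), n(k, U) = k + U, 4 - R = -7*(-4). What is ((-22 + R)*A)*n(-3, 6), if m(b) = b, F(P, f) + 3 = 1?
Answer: 2760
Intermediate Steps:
F(P, f) = -2 (F(P, f) = -3 + 1 = -2)
R = -24 (R = 4 - (-7)*(-4) = 4 - 1*28 = 4 - 28 = -24)
n(k, U) = U + k
A = -20 (A = -2 + 6*(-3) = -2 - 18 = -20)
((-22 + R)*A)*n(-3, 6) = ((-22 - 24)*(-20))*(6 - 3) = -46*(-20)*3 = 920*3 = 2760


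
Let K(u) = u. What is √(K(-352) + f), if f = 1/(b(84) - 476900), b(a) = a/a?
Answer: I*√80056295459651/476899 ≈ 18.762*I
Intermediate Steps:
b(a) = 1
f = -1/476899 (f = 1/(1 - 476900) = 1/(-476899) = -1/476899 ≈ -2.0969e-6)
√(K(-352) + f) = √(-352 - 1/476899) = √(-167868449/476899) = I*√80056295459651/476899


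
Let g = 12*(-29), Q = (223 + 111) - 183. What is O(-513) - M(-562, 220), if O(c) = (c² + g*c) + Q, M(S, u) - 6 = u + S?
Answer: 442180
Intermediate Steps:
M(S, u) = 6 + S + u (M(S, u) = 6 + (u + S) = 6 + (S + u) = 6 + S + u)
Q = 151 (Q = 334 - 183 = 151)
g = -348
O(c) = 151 + c² - 348*c (O(c) = (c² - 348*c) + 151 = 151 + c² - 348*c)
O(-513) - M(-562, 220) = (151 + (-513)² - 348*(-513)) - (6 - 562 + 220) = (151 + 263169 + 178524) - 1*(-336) = 441844 + 336 = 442180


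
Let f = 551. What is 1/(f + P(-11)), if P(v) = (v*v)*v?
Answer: -1/780 ≈ -0.0012821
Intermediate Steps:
P(v) = v³ (P(v) = v²*v = v³)
1/(f + P(-11)) = 1/(551 + (-11)³) = 1/(551 - 1331) = 1/(-780) = -1/780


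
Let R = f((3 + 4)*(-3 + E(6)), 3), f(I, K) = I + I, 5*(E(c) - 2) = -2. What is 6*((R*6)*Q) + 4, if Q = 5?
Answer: -3524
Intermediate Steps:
E(c) = 8/5 (E(c) = 2 + (⅕)*(-2) = 2 - ⅖ = 8/5)
f(I, K) = 2*I
R = -98/5 (R = 2*((3 + 4)*(-3 + 8/5)) = 2*(7*(-7/5)) = 2*(-49/5) = -98/5 ≈ -19.600)
6*((R*6)*Q) + 4 = 6*(-98/5*6*5) + 4 = 6*(-588/5*5) + 4 = 6*(-588) + 4 = -3528 + 4 = -3524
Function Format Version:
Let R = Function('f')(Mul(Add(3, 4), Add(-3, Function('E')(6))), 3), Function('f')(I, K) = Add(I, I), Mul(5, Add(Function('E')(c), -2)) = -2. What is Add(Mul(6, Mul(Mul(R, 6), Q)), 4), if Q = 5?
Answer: -3524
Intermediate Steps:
Function('E')(c) = Rational(8, 5) (Function('E')(c) = Add(2, Mul(Rational(1, 5), -2)) = Add(2, Rational(-2, 5)) = Rational(8, 5))
Function('f')(I, K) = Mul(2, I)
R = Rational(-98, 5) (R = Mul(2, Mul(Add(3, 4), Add(-3, Rational(8, 5)))) = Mul(2, Mul(7, Rational(-7, 5))) = Mul(2, Rational(-49, 5)) = Rational(-98, 5) ≈ -19.600)
Add(Mul(6, Mul(Mul(R, 6), Q)), 4) = Add(Mul(6, Mul(Mul(Rational(-98, 5), 6), 5)), 4) = Add(Mul(6, Mul(Rational(-588, 5), 5)), 4) = Add(Mul(6, -588), 4) = Add(-3528, 4) = -3524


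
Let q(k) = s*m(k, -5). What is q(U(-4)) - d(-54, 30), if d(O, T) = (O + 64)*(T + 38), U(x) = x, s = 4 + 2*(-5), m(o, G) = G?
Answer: -650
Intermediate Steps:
s = -6 (s = 4 - 10 = -6)
d(O, T) = (38 + T)*(64 + O) (d(O, T) = (64 + O)*(38 + T) = (38 + T)*(64 + O))
q(k) = 30 (q(k) = -6*(-5) = 30)
q(U(-4)) - d(-54, 30) = 30 - (2432 + 38*(-54) + 64*30 - 54*30) = 30 - (2432 - 2052 + 1920 - 1620) = 30 - 1*680 = 30 - 680 = -650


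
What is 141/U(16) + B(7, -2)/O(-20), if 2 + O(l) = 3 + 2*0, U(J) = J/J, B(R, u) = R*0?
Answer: 141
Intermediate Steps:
B(R, u) = 0
U(J) = 1
O(l) = 1 (O(l) = -2 + (3 + 2*0) = -2 + (3 + 0) = -2 + 3 = 1)
141/U(16) + B(7, -2)/O(-20) = 141/1 + 0/1 = 141*1 + 0*1 = 141 + 0 = 141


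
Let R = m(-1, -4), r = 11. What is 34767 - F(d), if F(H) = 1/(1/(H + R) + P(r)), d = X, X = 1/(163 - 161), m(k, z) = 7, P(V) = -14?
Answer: 7231551/208 ≈ 34767.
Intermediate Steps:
R = 7
X = 1/2 ≈ 0.50000
d = 1/2 ≈ 0.50000
F(H) = 1/(-14 + 1/(7 + H)) (F(H) = 1/(1/(H + 7) - 14) = 1/(1/(7 + H) - 14) = 1/(-14 + 1/(7 + H)))
34767 - F(d) = 34767 - (7 + 1/2)/(-97 - 14*1/2) = 34767 - 15/((-97 - 7)*2) = 34767 - 15/((-104)*2) = 34767 - (-1)*15/(104*2) = 34767 - 1*(-15/208) = 34767 + 15/208 = 7231551/208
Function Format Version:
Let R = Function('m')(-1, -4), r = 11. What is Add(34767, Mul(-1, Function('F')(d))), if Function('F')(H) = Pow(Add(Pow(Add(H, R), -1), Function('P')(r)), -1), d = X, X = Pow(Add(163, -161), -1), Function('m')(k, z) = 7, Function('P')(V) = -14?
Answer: Rational(7231551, 208) ≈ 34767.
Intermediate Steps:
R = 7
X = Rational(1, 2) (X = Pow(2, -1) = Rational(1, 2) ≈ 0.50000)
d = Rational(1, 2) ≈ 0.50000
Function('F')(H) = Pow(Add(-14, Pow(Add(7, H), -1)), -1) (Function('F')(H) = Pow(Add(Pow(Add(H, 7), -1), -14), -1) = Pow(Add(Pow(Add(7, H), -1), -14), -1) = Pow(Add(-14, Pow(Add(7, H), -1)), -1))
Add(34767, Mul(-1, Function('F')(d))) = Add(34767, Mul(-1, Mul(Pow(Add(-97, Mul(-14, Rational(1, 2))), -1), Add(7, Rational(1, 2))))) = Add(34767, Mul(-1, Mul(Pow(Add(-97, -7), -1), Rational(15, 2)))) = Add(34767, Mul(-1, Mul(Pow(-104, -1), Rational(15, 2)))) = Add(34767, Mul(-1, Mul(Rational(-1, 104), Rational(15, 2)))) = Add(34767, Mul(-1, Rational(-15, 208))) = Add(34767, Rational(15, 208)) = Rational(7231551, 208)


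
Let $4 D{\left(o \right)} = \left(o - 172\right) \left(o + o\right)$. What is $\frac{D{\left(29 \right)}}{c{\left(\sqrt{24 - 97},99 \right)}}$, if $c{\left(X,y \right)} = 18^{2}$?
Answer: $- \frac{4147}{648} \approx -6.3997$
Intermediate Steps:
$D{\left(o \right)} = \frac{o \left(-172 + o\right)}{2}$ ($D{\left(o \right)} = \frac{\left(o - 172\right) \left(o + o\right)}{4} = \frac{\left(-172 + o\right) 2 o}{4} = \frac{2 o \left(-172 + o\right)}{4} = \frac{o \left(-172 + o\right)}{2}$)
$c{\left(X,y \right)} = 324$
$\frac{D{\left(29 \right)}}{c{\left(\sqrt{24 - 97},99 \right)}} = \frac{\frac{1}{2} \cdot 29 \left(-172 + 29\right)}{324} = \frac{1}{2} \cdot 29 \left(-143\right) \frac{1}{324} = \left(- \frac{4147}{2}\right) \frac{1}{324} = - \frac{4147}{648}$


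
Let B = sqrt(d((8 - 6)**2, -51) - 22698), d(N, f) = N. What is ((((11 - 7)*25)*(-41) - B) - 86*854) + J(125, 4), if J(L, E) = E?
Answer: -77540 - I*sqrt(22694) ≈ -77540.0 - 150.65*I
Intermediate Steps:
B = I*sqrt(22694) (B = sqrt((8 - 6)**2 - 22698) = sqrt(2**2 - 22698) = sqrt(4 - 22698) = sqrt(-22694) = I*sqrt(22694) ≈ 150.65*I)
((((11 - 7)*25)*(-41) - B) - 86*854) + J(125, 4) = ((((11 - 7)*25)*(-41) - I*sqrt(22694)) - 86*854) + 4 = (((4*25)*(-41) - I*sqrt(22694)) - 73444) + 4 = ((100*(-41) - I*sqrt(22694)) - 73444) + 4 = ((-4100 - I*sqrt(22694)) - 73444) + 4 = (-77544 - I*sqrt(22694)) + 4 = -77540 - I*sqrt(22694)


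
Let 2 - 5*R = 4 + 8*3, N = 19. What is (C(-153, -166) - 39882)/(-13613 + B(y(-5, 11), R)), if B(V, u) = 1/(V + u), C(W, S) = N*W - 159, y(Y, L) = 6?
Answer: 57264/18149 ≈ 3.1552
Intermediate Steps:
R = -26/5 (R = ⅖ - (4 + 8*3)/5 = ⅖ - (4 + 24)/5 = ⅖ - ⅕*28 = ⅖ - 28/5 = -26/5 ≈ -5.2000)
C(W, S) = -159 + 19*W (C(W, S) = 19*W - 159 = -159 + 19*W)
(C(-153, -166) - 39882)/(-13613 + B(y(-5, 11), R)) = ((-159 + 19*(-153)) - 39882)/(-13613 + 1/(6 - 26/5)) = ((-159 - 2907) - 39882)/(-13613 + 1/(⅘)) = (-3066 - 39882)/(-13613 + 5/4) = -42948/(-54447/4) = -42948*(-4/54447) = 57264/18149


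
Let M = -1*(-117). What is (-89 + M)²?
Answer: 784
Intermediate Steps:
M = 117
(-89 + M)² = (-89 + 117)² = 28² = 784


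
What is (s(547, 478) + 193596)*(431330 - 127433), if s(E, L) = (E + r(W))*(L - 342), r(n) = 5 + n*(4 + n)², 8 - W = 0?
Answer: 129259549980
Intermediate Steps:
W = 8 (W = 8 - 1*0 = 8 + 0 = 8)
s(E, L) = (-342 + L)*(1157 + E) (s(E, L) = (E + (5 + 8*(4 + 8)²))*(L - 342) = (E + (5 + 8*12²))*(-342 + L) = (E + (5 + 8*144))*(-342 + L) = (E + (5 + 1152))*(-342 + L) = (E + 1157)*(-342 + L) = (1157 + E)*(-342 + L) = (-342 + L)*(1157 + E))
(s(547, 478) + 193596)*(431330 - 127433) = ((-395694 - 342*547 + 1157*478 + 547*478) + 193596)*(431330 - 127433) = ((-395694 - 187074 + 553046 + 261466) + 193596)*303897 = (231744 + 193596)*303897 = 425340*303897 = 129259549980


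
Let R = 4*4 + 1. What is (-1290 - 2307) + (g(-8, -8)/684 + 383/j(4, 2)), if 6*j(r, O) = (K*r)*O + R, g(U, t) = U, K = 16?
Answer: -88794947/24795 ≈ -3581.2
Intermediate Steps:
R = 17 (R = 16 + 1 = 17)
j(r, O) = 17/6 + 8*O*r/3 (j(r, O) = ((16*r)*O + 17)/6 = (16*O*r + 17)/6 = (17 + 16*O*r)/6 = 17/6 + 8*O*r/3)
(-1290 - 2307) + (g(-8, -8)/684 + 383/j(4, 2)) = (-1290 - 2307) + (-8/684 + 383/(17/6 + (8/3)*2*4)) = -3597 + (-8*1/684 + 383/(17/6 + 64/3)) = -3597 + (-2/171 + 383/(145/6)) = -3597 + (-2/171 + 383*(6/145)) = -3597 + (-2/171 + 2298/145) = -3597 + 392668/24795 = -88794947/24795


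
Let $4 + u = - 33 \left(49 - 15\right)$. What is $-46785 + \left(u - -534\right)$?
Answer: $-47377$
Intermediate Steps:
$u = -1126$ ($u = -4 - 33 \left(49 - 15\right) = -4 - 1122 = -1126$)
$-46785 + \left(u - -534\right) = -46785 - 592 = -47377$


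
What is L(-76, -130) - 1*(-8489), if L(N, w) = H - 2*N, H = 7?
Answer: 8648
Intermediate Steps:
L(N, w) = 7 - 2*N
L(-76, -130) - 1*(-8489) = (7 - 2*(-76)) - 1*(-8489) = (7 + 152) + 8489 = 159 + 8489 = 8648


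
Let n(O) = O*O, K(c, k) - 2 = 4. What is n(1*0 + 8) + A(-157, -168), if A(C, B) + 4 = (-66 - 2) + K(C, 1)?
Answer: -2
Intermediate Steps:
K(c, k) = 6 (K(c, k) = 2 + 4 = 6)
A(C, B) = -66 (A(C, B) = -4 + ((-66 - 2) + 6) = -4 + (-68 + 6) = -4 - 62 = -66)
n(O) = O**2
n(1*0 + 8) + A(-157, -168) = (1*0 + 8)**2 - 66 = (0 + 8)**2 - 66 = 8**2 - 66 = 64 - 66 = -2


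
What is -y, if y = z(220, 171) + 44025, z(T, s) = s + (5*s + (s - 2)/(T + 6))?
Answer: -10181695/226 ≈ -45052.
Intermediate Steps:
z(T, s) = 6*s + (-2 + s)/(6 + T) (z(T, s) = s + (5*s + (-2 + s)/(6 + T)) = 6*s + (-2 + s)/(6 + T))
y = 10181695/226 (y = (-2 + 37*171 + 6*220*171)/(6 + 220) + 44025 = (-2 + 6327 + 225720)/226 + 44025 = (1/226)*232045 + 44025 = 232045/226 + 44025 = 10181695/226 ≈ 45052.)
-y = -1*10181695/226 = -10181695/226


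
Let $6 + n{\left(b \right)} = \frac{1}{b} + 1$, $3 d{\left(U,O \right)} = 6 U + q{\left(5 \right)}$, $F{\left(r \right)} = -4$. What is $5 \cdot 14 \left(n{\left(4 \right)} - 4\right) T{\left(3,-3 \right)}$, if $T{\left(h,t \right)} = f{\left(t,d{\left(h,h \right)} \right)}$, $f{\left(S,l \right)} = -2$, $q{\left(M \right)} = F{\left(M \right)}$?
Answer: $1225$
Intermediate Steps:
$q{\left(M \right)} = -4$
$d{\left(U,O \right)} = - \frac{4}{3} + 2 U$ ($d{\left(U,O \right)} = \frac{6 U - 4}{3} = \frac{-4 + 6 U}{3} = - \frac{4}{3} + 2 U$)
$T{\left(h,t \right)} = -2$
$n{\left(b \right)} = -5 + \frac{1}{b}$ ($n{\left(b \right)} = -6 + \left(\frac{1}{b} + 1\right) = -6 + \left(1 + \frac{1}{b}\right) = -5 + \frac{1}{b}$)
$5 \cdot 14 \left(n{\left(4 \right)} - 4\right) T{\left(3,-3 \right)} = 5 \cdot 14 \left(\left(-5 + \frac{1}{4}\right) - 4\right) \left(-2\right) = 70 \left(\left(-5 + \frac{1}{4}\right) - 4\right) \left(-2\right) = 70 \left(- \frac{19}{4} - 4\right) \left(-2\right) = 70 \left(\left(- \frac{35}{4}\right) \left(-2\right)\right) = 70 \cdot \frac{35}{2} = 1225$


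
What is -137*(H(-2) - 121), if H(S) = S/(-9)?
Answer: 148919/9 ≈ 16547.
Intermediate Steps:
H(S) = -S/9 (H(S) = S*(-1/9) = -S/9)
-137*(H(-2) - 121) = -137*(-1/9*(-2) - 121) = -137*(2/9 - 121) = -137*(-1087/9) = 148919/9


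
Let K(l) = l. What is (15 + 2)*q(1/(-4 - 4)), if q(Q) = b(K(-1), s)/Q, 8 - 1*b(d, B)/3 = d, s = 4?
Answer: -3672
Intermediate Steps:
b(d, B) = 24 - 3*d
q(Q) = 27/Q (q(Q) = (24 - 3*(-1))/Q = (24 + 3)/Q = 27/Q)
(15 + 2)*q(1/(-4 - 4)) = (15 + 2)*(27/(1/(-4 - 4))) = 17*(27/(1/(-8))) = 17*(27/(-⅛)) = 17*(27*(-8)) = 17*(-216) = -3672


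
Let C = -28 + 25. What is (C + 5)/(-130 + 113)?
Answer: -2/17 ≈ -0.11765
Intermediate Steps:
C = -3
(C + 5)/(-130 + 113) = (-3 + 5)/(-130 + 113) = 2/(-17) = -1/17*2 = -2/17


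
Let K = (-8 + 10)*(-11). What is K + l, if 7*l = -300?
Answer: -454/7 ≈ -64.857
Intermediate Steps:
l = -300/7 (l = (⅐)*(-300) = -300/7 ≈ -42.857)
K = -22 (K = 2*(-11) = -22)
K + l = -22 - 300/7 = -454/7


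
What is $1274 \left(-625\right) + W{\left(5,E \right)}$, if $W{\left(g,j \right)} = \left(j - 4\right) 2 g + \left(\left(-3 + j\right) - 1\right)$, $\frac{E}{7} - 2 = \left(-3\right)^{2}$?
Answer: $-795447$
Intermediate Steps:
$E = 77$ ($E = 14 + 7 \left(-3\right)^{2} = 14 + 7 \cdot 9 = 14 + 63 = 77$)
$W{\left(g,j \right)} = -4 + j + g \left(-8 + 2 j\right)$ ($W{\left(g,j \right)} = \left(-4 + j\right) 2 g + \left(-4 + j\right) = \left(-8 + 2 j\right) g + \left(-4 + j\right) = g \left(-8 + 2 j\right) + \left(-4 + j\right) = -4 + j + g \left(-8 + 2 j\right)$)
$1274 \left(-625\right) + W{\left(5,E \right)} = 1274 \left(-625\right) + \left(-4 + 77 - 40 + 2 \cdot 5 \cdot 77\right) = -796250 + \left(-4 + 77 - 40 + 770\right) = -796250 + 803 = -795447$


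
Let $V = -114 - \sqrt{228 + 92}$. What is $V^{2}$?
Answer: $13316 + 1824 \sqrt{5} \approx 17395.0$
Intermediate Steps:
$V = -114 - 8 \sqrt{5}$ ($V = -114 - \sqrt{320} = -114 - 8 \sqrt{5} \approx -131.89$)
$V^{2} = \left(-114 - 8 \sqrt{5}\right)^{2}$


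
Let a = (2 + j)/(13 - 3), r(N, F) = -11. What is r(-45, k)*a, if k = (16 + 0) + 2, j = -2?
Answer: 0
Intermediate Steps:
k = 18 (k = 16 + 2 = 18)
a = 0 (a = (2 - 2)/(13 - 3) = 0/10 = 0*(1/10) = 0)
r(-45, k)*a = -11*0 = 0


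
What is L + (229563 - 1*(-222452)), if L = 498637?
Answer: 950652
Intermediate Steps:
L + (229563 - 1*(-222452)) = 498637 + (229563 - 1*(-222452)) = 498637 + (229563 + 222452) = 498637 + 452015 = 950652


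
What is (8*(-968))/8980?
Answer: -1936/2245 ≈ -0.86236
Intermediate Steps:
(8*(-968))/8980 = -7744*1/8980 = -1936/2245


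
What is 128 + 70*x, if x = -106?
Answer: -7292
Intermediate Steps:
128 + 70*x = 128 + 70*(-106) = 128 - 7420 = -7292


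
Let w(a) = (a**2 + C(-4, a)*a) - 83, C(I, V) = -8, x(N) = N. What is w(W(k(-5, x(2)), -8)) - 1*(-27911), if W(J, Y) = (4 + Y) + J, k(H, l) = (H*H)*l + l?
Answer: 29748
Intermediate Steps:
k(H, l) = l + l*H**2 (k(H, l) = H**2*l + l = l*H**2 + l = l + l*H**2)
W(J, Y) = 4 + J + Y
w(a) = -83 + a**2 - 8*a (w(a) = (a**2 - 8*a) - 83 = -83 + a**2 - 8*a)
w(W(k(-5, x(2)), -8)) - 1*(-27911) = (-83 + (4 + 2*(1 + (-5)**2) - 8)**2 - 8*(4 + 2*(1 + (-5)**2) - 8)) - 1*(-27911) = (-83 + (4 + 2*(1 + 25) - 8)**2 - 8*(4 + 2*(1 + 25) - 8)) + 27911 = (-83 + (4 + 2*26 - 8)**2 - 8*(4 + 2*26 - 8)) + 27911 = (-83 + (4 + 52 - 8)**2 - 8*(4 + 52 - 8)) + 27911 = (-83 + 48**2 - 8*48) + 27911 = (-83 + 2304 - 384) + 27911 = 1837 + 27911 = 29748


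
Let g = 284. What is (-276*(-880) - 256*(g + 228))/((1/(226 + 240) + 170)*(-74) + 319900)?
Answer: 26051264/71605523 ≈ 0.36382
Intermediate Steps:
(-276*(-880) - 256*(g + 228))/((1/(226 + 240) + 170)*(-74) + 319900) = (-276*(-880) - 256*(284 + 228))/((1/(226 + 240) + 170)*(-74) + 319900) = (242880 - 256*512)/((1/466 + 170)*(-74) + 319900) = (242880 - 131072)/((1/466 + 170)*(-74) + 319900) = 111808/((79221/466)*(-74) + 319900) = 111808/(-2931177/233 + 319900) = 111808/(71605523/233) = 111808*(233/71605523) = 26051264/71605523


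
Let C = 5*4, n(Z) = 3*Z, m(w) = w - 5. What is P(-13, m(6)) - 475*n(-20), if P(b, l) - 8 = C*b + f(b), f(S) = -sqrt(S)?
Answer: 28248 - I*sqrt(13) ≈ 28248.0 - 3.6056*I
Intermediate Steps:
m(w) = -5 + w
C = 20
P(b, l) = 8 - sqrt(b) + 20*b (P(b, l) = 8 + (20*b - sqrt(b)) = 8 + (-sqrt(b) + 20*b) = 8 - sqrt(b) + 20*b)
P(-13, m(6)) - 475*n(-20) = (8 - sqrt(-13) + 20*(-13)) - 1425*(-20) = (8 - I*sqrt(13) - 260) - 475*(-60) = (8 - I*sqrt(13) - 260) + 28500 = (-252 - I*sqrt(13)) + 28500 = 28248 - I*sqrt(13)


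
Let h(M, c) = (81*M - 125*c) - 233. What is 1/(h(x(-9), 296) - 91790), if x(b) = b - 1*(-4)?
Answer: -1/129428 ≈ -7.7263e-6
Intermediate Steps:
x(b) = 4 + b (x(b) = b + 4 = 4 + b)
h(M, c) = -233 - 125*c + 81*M (h(M, c) = (-125*c + 81*M) - 233 = -233 - 125*c + 81*M)
1/(h(x(-9), 296) - 91790) = 1/((-233 - 125*296 + 81*(4 - 9)) - 91790) = 1/((-233 - 37000 + 81*(-5)) - 91790) = 1/((-233 - 37000 - 405) - 91790) = 1/(-37638 - 91790) = 1/(-129428) = -1/129428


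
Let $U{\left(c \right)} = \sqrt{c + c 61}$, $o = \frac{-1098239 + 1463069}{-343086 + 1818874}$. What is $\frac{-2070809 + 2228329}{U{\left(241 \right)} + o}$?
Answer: $- \frac{21202654165255200}{8135699775104087} + \frac{85767679700774720 \sqrt{14942}}{8135699775104087} \approx 1286.0$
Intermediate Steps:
$o = \frac{182415}{737894}$ ($o = \frac{364830}{1475788} = 364830 \cdot \frac{1}{1475788} = \frac{182415}{737894} \approx 0.24721$)
$U{\left(c \right)} = \sqrt{62} \sqrt{c}$ ($U{\left(c \right)} = \sqrt{c + 61 c} = \sqrt{62 c} = \sqrt{62} \sqrt{c}$)
$\frac{-2070809 + 2228329}{U{\left(241 \right)} + o} = \frac{-2070809 + 2228329}{\sqrt{62} \sqrt{241} + \frac{182415}{737894}} = \frac{157520}{\sqrt{14942} + \frac{182415}{737894}} = \frac{157520}{\frac{182415}{737894} + \sqrt{14942}}$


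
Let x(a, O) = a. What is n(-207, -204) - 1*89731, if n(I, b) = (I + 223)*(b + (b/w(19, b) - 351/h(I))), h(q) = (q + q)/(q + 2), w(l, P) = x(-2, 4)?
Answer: -2165309/23 ≈ -94144.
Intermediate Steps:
w(l, P) = -2
h(q) = 2*q/(2 + q) (h(q) = (2*q)/(2 + q) = 2*q/(2 + q))
n(I, b) = (223 + I)*(b/2 - 351*(2 + I)/(2*I)) (n(I, b) = (I + 223)*(b + (b/(-2) - 351*(2 + I)/(2*I))) = (223 + I)*(b + (b*(-1/2) - 351*(2 + I)/(2*I))) = (223 + I)*(b + (-b/2 - 351*(2 + I)/(2*I))) = (223 + I)*(b/2 - 351*(2 + I)/(2*I)))
n(-207, -204) - 1*89731 = -1/2*(223 - 207)*(702 + 351*(-207) - 1*(-207)*(-204))/(-207) - 1*89731 = -1/2*(-1/207)*16*(702 - 72657 - 42228) - 89731 = -1/2*(-1/207)*16*(-114183) - 89731 = -101496/23 - 89731 = -2165309/23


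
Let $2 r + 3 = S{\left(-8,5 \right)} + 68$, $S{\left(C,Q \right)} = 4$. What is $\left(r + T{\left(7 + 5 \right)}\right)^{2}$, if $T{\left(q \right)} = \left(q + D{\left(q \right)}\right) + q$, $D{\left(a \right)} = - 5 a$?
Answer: $\frac{9}{4} \approx 2.25$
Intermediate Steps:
$T{\left(q \right)} = - 3 q$ ($T{\left(q \right)} = \left(q - 5 q\right) + q = - 4 q + q = - 3 q$)
$r = \frac{69}{2}$ ($r = - \frac{3}{2} + \frac{4 + 68}{2} = - \frac{3}{2} + \frac{1}{2} \cdot 72 = - \frac{3}{2} + 36 = \frac{69}{2} \approx 34.5$)
$\left(r + T{\left(7 + 5 \right)}\right)^{2} = \left(\frac{69}{2} - 3 \left(7 + 5\right)\right)^{2} = \left(\frac{69}{2} - 36\right)^{2} = \left(- \frac{3}{2}\right)^{2} = \frac{9}{4}$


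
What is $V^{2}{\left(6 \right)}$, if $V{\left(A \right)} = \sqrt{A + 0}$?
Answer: $6$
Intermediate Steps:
$V{\left(A \right)} = \sqrt{A}$
$V^{2}{\left(6 \right)} = \left(\sqrt{6}\right)^{2} = 6$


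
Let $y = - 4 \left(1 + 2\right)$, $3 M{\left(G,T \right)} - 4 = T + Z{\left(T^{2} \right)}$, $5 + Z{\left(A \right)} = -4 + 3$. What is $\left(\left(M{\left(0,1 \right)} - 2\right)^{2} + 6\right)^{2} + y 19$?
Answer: $- \frac{7859}{81} \approx -97.025$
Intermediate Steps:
$Z{\left(A \right)} = -6$ ($Z{\left(A \right)} = -5 + \left(-4 + 3\right) = -5 - 1 = -6$)
$M{\left(G,T \right)} = - \frac{2}{3} + \frac{T}{3}$ ($M{\left(G,T \right)} = \frac{4}{3} + \frac{T - 6}{3} = \frac{4}{3} + \frac{-6 + T}{3} = \frac{4}{3} + \left(-2 + \frac{T}{3}\right) = - \frac{2}{3} + \frac{T}{3}$)
$y = -12$ ($y = \left(-4\right) 3 = -12$)
$\left(\left(M{\left(0,1 \right)} - 2\right)^{2} + 6\right)^{2} + y 19 = \left(\left(\left(- \frac{2}{3} + \frac{1}{3} \cdot 1\right) - 2\right)^{2} + 6\right)^{2} - 228 = \left(\left(\left(- \frac{2}{3} + \frac{1}{3}\right) - 2\right)^{2} + 6\right)^{2} - 228 = \left(\left(- \frac{1}{3} - 2\right)^{2} + 6\right)^{2} - 228 = \left(\left(- \frac{7}{3}\right)^{2} + 6\right)^{2} - 228 = \left(\frac{49}{9} + 6\right)^{2} - 228 = \left(\frac{103}{9}\right)^{2} - 228 = \frac{10609}{81} - 228 = - \frac{7859}{81}$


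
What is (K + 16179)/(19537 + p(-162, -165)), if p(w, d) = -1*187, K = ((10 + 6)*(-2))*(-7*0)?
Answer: 5393/6450 ≈ 0.83612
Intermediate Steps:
K = 0 (K = (16*(-2))*0 = -32*0 = 0)
p(w, d) = -187
(K + 16179)/(19537 + p(-162, -165)) = (0 + 16179)/(19537 - 187) = 16179/19350 = 16179*(1/19350) = 5393/6450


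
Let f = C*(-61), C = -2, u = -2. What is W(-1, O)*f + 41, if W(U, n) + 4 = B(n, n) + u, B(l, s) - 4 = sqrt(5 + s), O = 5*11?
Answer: -203 + 244*sqrt(15) ≈ 742.01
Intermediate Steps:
O = 55
B(l, s) = 4 + sqrt(5 + s)
W(U, n) = -2 + sqrt(5 + n) (W(U, n) = -4 + ((4 + sqrt(5 + n)) - 2) = -4 + (2 + sqrt(5 + n)) = -2 + sqrt(5 + n))
f = 122 (f = -2*(-61) = 122)
W(-1, O)*f + 41 = (-2 + sqrt(5 + 55))*122 + 41 = (-2 + sqrt(60))*122 + 41 = (-2 + 2*sqrt(15))*122 + 41 = (-244 + 244*sqrt(15)) + 41 = -203 + 244*sqrt(15)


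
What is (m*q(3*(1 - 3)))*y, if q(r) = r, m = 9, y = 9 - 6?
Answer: -162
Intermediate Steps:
y = 3
(m*q(3*(1 - 3)))*y = (9*(3*(1 - 3)))*3 = (9*(3*(-2)))*3 = (9*(-6))*3 = -54*3 = -162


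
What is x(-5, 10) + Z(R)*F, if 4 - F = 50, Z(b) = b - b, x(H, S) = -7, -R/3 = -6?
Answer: -7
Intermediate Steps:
R = 18 (R = -3*(-6) = 18)
Z(b) = 0
F = -46 (F = 4 - 1*50 = 4 - 50 = -46)
x(-5, 10) + Z(R)*F = -7 + 0*(-46) = -7 + 0 = -7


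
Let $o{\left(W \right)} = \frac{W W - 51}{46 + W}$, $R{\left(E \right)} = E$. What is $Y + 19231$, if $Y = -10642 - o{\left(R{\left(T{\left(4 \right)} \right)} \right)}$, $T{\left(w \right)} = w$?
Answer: $\frac{85897}{10} \approx 8589.7$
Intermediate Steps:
$o{\left(W \right)} = \frac{-51 + W^{2}}{46 + W}$ ($o{\left(W \right)} = \frac{W^{2} - 51}{46 + W} = \frac{-51 + W^{2}}{46 + W}$)
$Y = - \frac{106413}{10}$ ($Y = -10642 - \frac{-51 + 4^{2}}{46 + 4} = -10642 - \frac{-51 + 16}{50} = -10642 - \frac{1}{50} \left(-35\right) = -10642 - - \frac{7}{10} = -10642 + \frac{7}{10} = - \frac{106413}{10} \approx -10641.0$)
$Y + 19231 = - \frac{106413}{10} + 19231 = \frac{85897}{10}$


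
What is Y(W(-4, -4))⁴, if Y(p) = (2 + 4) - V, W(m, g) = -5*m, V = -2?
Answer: 4096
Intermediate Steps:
Y(p) = 8 (Y(p) = (2 + 4) - 1*(-2) = 6 + 2 = 8)
Y(W(-4, -4))⁴ = 8⁴ = 4096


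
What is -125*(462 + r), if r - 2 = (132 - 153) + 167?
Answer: -76250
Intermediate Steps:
r = 148 (r = 2 + ((132 - 153) + 167) = 2 + (-21 + 167) = 2 + 146 = 148)
-125*(462 + r) = -125*(462 + 148) = -125*610 = -76250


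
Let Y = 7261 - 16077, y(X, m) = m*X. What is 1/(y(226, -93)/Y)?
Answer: 4408/10509 ≈ 0.41945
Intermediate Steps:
y(X, m) = X*m
Y = -8816
1/(y(226, -93)/Y) = 1/((226*(-93))/(-8816)) = 1/(-21018*(-1/8816)) = 1/(10509/4408) = 4408/10509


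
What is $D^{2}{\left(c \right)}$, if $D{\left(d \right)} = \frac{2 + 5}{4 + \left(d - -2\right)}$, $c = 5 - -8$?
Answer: $\frac{49}{361} \approx 0.13573$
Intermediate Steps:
$c = 13$ ($c = 5 + 8 = 13$)
$D{\left(d \right)} = \frac{7}{6 + d}$ ($D{\left(d \right)} = \frac{7}{4 + \left(d + 2\right)} = \frac{7}{4 + \left(2 + d\right)} = \frac{7}{6 + d}$)
$D^{2}{\left(c \right)} = \left(\frac{7}{6 + 13}\right)^{2} = \left(\frac{7}{19}\right)^{2} = \frac{49}{361}$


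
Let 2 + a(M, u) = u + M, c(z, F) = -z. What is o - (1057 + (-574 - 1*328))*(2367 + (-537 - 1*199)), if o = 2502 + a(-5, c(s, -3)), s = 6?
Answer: -250316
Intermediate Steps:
a(M, u) = -2 + M + u (a(M, u) = -2 + (u + M) = -2 + (M + u) = -2 + M + u)
o = 2489 (o = 2502 + (-2 - 5 - 1*6) = 2502 + (-2 - 5 - 6) = 2502 - 13 = 2489)
o - (1057 + (-574 - 1*328))*(2367 + (-537 - 1*199)) = 2489 - (1057 + (-574 - 1*328))*(2367 + (-537 - 1*199)) = 2489 - (1057 + (-574 - 328))*(2367 + (-537 - 199)) = 2489 - (1057 - 902)*(2367 - 736) = 2489 - 155*1631 = 2489 - 1*252805 = 2489 - 252805 = -250316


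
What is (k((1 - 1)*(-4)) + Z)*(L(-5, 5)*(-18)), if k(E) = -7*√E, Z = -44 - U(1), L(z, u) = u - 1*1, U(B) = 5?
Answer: 3528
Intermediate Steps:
L(z, u) = -1 + u (L(z, u) = u - 1 = -1 + u)
Z = -49 (Z = -44 - 1*5 = -44 - 5 = -49)
(k((1 - 1)*(-4)) + Z)*(L(-5, 5)*(-18)) = (-7*2*I*√(1 - 1) - 49)*((-1 + 5)*(-18)) = (-7*√(0*(-4)) - 49)*(4*(-18)) = (-7*√0 - 49)*(-72) = (-7*0 - 49)*(-72) = (0 - 49)*(-72) = -49*(-72) = 3528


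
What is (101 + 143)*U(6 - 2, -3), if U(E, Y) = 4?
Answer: 976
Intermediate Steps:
(101 + 143)*U(6 - 2, -3) = (101 + 143)*4 = 244*4 = 976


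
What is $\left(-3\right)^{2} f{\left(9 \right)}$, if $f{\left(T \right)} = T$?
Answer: $81$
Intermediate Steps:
$\left(-3\right)^{2} f{\left(9 \right)} = \left(-3\right)^{2} \cdot 9 = 9 \cdot 9 = 81$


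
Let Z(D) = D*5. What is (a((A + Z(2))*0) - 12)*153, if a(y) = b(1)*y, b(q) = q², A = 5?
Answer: -1836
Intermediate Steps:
Z(D) = 5*D
a(y) = y (a(y) = 1²*y = 1*y = y)
(a((A + Z(2))*0) - 12)*153 = ((5 + 5*2)*0 - 12)*153 = ((5 + 10)*0 - 12)*153 = (15*0 - 12)*153 = (0 - 12)*153 = -12*153 = -1836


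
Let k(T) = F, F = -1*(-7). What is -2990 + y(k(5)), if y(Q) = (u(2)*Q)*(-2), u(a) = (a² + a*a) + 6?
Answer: -3186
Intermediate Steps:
u(a) = 6 + 2*a² (u(a) = (a² + a²) + 6 = 2*a² + 6 = 6 + 2*a²)
F = 7
k(T) = 7
y(Q) = -28*Q (y(Q) = ((6 + 2*2²)*Q)*(-2) = ((6 + 2*4)*Q)*(-2) = ((6 + 8)*Q)*(-2) = (14*Q)*(-2) = -28*Q)
-2990 + y(k(5)) = -2990 - 28*7 = -2990 - 196 = -3186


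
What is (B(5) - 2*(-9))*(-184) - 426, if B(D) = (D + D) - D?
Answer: -4658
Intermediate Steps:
B(D) = D (B(D) = 2*D - D = D)
(B(5) - 2*(-9))*(-184) - 426 = (5 - 2*(-9))*(-184) - 426 = (5 + 18)*(-184) - 426 = 23*(-184) - 426 = -4232 - 426 = -4658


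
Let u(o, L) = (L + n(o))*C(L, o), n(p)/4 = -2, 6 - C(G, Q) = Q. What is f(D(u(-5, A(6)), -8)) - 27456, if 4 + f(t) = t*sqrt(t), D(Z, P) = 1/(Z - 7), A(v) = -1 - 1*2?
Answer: -27460 - I*sqrt(2)/2048 ≈ -27460.0 - 0.00069053*I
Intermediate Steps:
C(G, Q) = 6 - Q
n(p) = -8 (n(p) = 4*(-2) = -8)
A(v) = -3 (A(v) = -1 - 2 = -3)
u(o, L) = (-8 + L)*(6 - o) (u(o, L) = (L - 8)*(6 - o) = (-8 + L)*(6 - o))
D(Z, P) = 1/(-7 + Z)
f(t) = -4 + t**(3/2) (f(t) = -4 + t*sqrt(t) = -4 + t**(3/2))
f(D(u(-5, A(6)), -8)) - 27456 = (-4 + (1/(-7 - (-8 - 3)*(-6 - 5)))**(3/2)) - 27456 = (-4 + (1/(-7 - 1*(-11)*(-11)))**(3/2)) - 27456 = (-4 + (1/(-7 - 121))**(3/2)) - 27456 = (-4 + (1/(-128))**(3/2)) - 27456 = (-4 + (-1/128)**(3/2)) - 27456 = (-4 - I*sqrt(2)/2048) - 27456 = -27460 - I*sqrt(2)/2048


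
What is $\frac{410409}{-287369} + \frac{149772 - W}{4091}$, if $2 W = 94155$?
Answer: $\frac{55664465103}{2351253158} \approx 23.674$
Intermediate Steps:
$W = \frac{94155}{2}$ ($W = \frac{1}{2} \cdot 94155 = \frac{94155}{2} \approx 47078.0$)
$\frac{410409}{-287369} + \frac{149772 - W}{4091} = \frac{410409}{-287369} + \frac{149772 - \frac{94155}{2}}{4091} = 410409 \left(- \frac{1}{287369}\right) + \left(149772 - \frac{94155}{2}\right) \frac{1}{4091} = - \frac{410409}{287369} + \frac{205389}{2} \cdot \frac{1}{4091} = - \frac{410409}{287369} + \frac{205389}{8182} = \frac{55664465103}{2351253158}$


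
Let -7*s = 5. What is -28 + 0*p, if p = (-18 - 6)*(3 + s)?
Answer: -28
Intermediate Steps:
s = -5/7 (s = -⅐*5 = -5/7 ≈ -0.71429)
p = -384/7 (p = (-18 - 6)*(3 - 5/7) = -24*16/7 = -384/7 ≈ -54.857)
-28 + 0*p = -28 + 0*(-384/7) = -28 + 0 = -28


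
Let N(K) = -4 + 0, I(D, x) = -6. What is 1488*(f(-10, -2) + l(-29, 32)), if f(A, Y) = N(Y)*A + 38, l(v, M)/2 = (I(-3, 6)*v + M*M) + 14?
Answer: 3722976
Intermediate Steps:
N(K) = -4
l(v, M) = 28 - 12*v + 2*M² (l(v, M) = 2*((-6*v + M*M) + 14) = 2*((-6*v + M²) + 14) = 2*((M² - 6*v) + 14) = 2*(14 + M² - 6*v) = 28 - 12*v + 2*M²)
f(A, Y) = 38 - 4*A (f(A, Y) = -4*A + 38 = 38 - 4*A)
1488*(f(-10, -2) + l(-29, 32)) = 1488*((38 - 4*(-10)) + (28 - 12*(-29) + 2*32²)) = 1488*((38 + 40) + (28 + 348 + 2*1024)) = 1488*(78 + (28 + 348 + 2048)) = 1488*(78 + 2424) = 1488*2502 = 3722976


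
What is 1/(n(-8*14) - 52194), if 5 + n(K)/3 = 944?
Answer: -1/49377 ≈ -2.0252e-5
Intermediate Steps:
n(K) = 2817 (n(K) = -15 + 3*944 = -15 + 2832 = 2817)
1/(n(-8*14) - 52194) = 1/(2817 - 52194) = 1/(-49377) = -1/49377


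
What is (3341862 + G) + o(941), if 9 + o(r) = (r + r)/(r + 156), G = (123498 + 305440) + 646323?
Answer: 4845575940/1097 ≈ 4.4171e+6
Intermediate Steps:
G = 1075261 (G = 428938 + 646323 = 1075261)
o(r) = -9 + 2*r/(156 + r) (o(r) = -9 + (r + r)/(r + 156) = -9 + (2*r)/(156 + r) = -9 + 2*r/(156 + r))
(3341862 + G) + o(941) = (3341862 + 1075261) + (-1404 - 7*941)/(156 + 941) = 4417123 + (-1404 - 6587)/1097 = 4417123 + (1/1097)*(-7991) = 4417123 - 7991/1097 = 4845575940/1097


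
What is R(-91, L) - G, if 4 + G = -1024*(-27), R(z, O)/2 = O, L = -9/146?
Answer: -2018021/73 ≈ -27644.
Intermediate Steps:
L = -9/146 (L = -9*1/146 = -9/146 ≈ -0.061644)
R(z, O) = 2*O
G = 27644 (G = -4 - 1024*(-27) = -4 + 27648 = 27644)
R(-91, L) - G = 2*(-9/146) - 1*27644 = -9/73 - 27644 = -2018021/73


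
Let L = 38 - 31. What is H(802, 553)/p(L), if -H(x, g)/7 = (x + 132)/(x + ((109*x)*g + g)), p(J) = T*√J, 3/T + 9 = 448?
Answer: -410026*√7/145030527 ≈ -0.0074800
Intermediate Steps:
T = 3/439 (T = 3/(-9 + 448) = 3/439 ≈ 0.0068337)
L = 7
p(J) = 3*√J/439
H(x, g) = -7*(132 + x)/(g + x + 109*g*x) (H(x, g) = -7*(x + 132)/(x + ((109*x)*g + g)) = -7*(132 + x)/(x + (109*g*x + g)) = -7*(132 + x)/(x + (g + 109*g*x)) = -7*(132 + x)/(g + x + 109*g*x))
H(802, 553)/p(L) = (7*(-132 - 1*802)/(553 + 802 + 109*553*802))/((3*√7/439)) = (7*(-132 - 802)/(553 + 802 + 48342154))*(439*√7/21) = (7*(-934)/48343509)*(439*√7/21) = (7*(1/48343509)*(-934))*(439*√7/21) = -410026*√7/145030527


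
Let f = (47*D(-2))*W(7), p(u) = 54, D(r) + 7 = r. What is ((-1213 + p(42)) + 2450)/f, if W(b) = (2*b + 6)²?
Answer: -1291/169200 ≈ -0.0076300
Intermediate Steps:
D(r) = -7 + r
W(b) = (6 + 2*b)²
f = -169200 (f = (47*(-7 - 2))*(4*(3 + 7)²) = (47*(-9))*(4*10²) = -1692*100 = -423*400 = -169200)
((-1213 + p(42)) + 2450)/f = ((-1213 + 54) + 2450)/(-169200) = (-1159 + 2450)*(-1/169200) = 1291*(-1/169200) = -1291/169200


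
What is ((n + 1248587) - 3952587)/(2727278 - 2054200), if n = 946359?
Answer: -1757641/673078 ≈ -2.6113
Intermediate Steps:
((n + 1248587) - 3952587)/(2727278 - 2054200) = ((946359 + 1248587) - 3952587)/(2727278 - 2054200) = (2194946 - 3952587)/673078 = -1757641*1/673078 = -1757641/673078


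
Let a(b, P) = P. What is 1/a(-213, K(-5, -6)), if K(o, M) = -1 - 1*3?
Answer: -¼ ≈ -0.25000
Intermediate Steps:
K(o, M) = -4 (K(o, M) = -1 - 3 = -4)
1/a(-213, K(-5, -6)) = 1/(-4) = -¼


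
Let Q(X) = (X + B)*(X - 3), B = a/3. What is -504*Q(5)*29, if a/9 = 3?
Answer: -409248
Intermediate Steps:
a = 27 (a = 9*3 = 27)
B = 9 (B = 27/3 = 27*(⅓) = 9)
Q(X) = (-3 + X)*(9 + X) (Q(X) = (X + 9)*(X - 3) = (9 + X)*(-3 + X) = (-3 + X)*(9 + X))
-504*Q(5)*29 = -504*(-27 + 5² + 6*5)*29 = -504*(-27 + 25 + 30)*29 = -504*28*29 = -84*168*29 = -14112*29 = -409248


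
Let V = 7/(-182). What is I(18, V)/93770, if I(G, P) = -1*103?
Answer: -103/93770 ≈ -0.0010984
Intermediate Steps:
V = -1/26 (V = 7*(-1/182) = -1/26 ≈ -0.038462)
I(G, P) = -103
I(18, V)/93770 = -103/93770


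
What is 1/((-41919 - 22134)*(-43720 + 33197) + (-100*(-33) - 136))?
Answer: 1/674032883 ≈ 1.4836e-9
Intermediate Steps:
1/((-41919 - 22134)*(-43720 + 33197) + (-100*(-33) - 136)) = 1/(-64053*(-10523) + (3300 - 136)) = 1/(674029719 + 3164) = 1/674032883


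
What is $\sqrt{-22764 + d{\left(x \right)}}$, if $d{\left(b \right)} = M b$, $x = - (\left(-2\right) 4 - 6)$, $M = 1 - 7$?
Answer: $8 i \sqrt{357} \approx 151.16 i$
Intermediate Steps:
$M = -6$ ($M = 1 - 7 = -6$)
$x = 14$ ($x = - (-8 - 6) = \left(-1\right) \left(-14\right) = 14$)
$d{\left(b \right)} = - 6 b$
$\sqrt{-22764 + d{\left(x \right)}} = \sqrt{-22764 - 84} = \sqrt{-22848} = 8 i \sqrt{357}$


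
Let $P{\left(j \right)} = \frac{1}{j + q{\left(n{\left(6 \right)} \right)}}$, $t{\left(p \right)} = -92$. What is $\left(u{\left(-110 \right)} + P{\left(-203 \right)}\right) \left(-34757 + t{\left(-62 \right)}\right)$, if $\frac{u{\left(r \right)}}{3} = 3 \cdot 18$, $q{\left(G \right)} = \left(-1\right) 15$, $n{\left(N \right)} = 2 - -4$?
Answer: $- \frac{1230692435}{218} \approx -5.6454 \cdot 10^{6}$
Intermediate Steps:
$n{\left(N \right)} = 6$ ($n{\left(N \right)} = 2 + 4 = 6$)
$q{\left(G \right)} = -15$
$u{\left(r \right)} = 162$ ($u{\left(r \right)} = 3 \cdot 3 \cdot 18 = 3 \cdot 54 = 162$)
$P{\left(j \right)} = \frac{1}{-15 + j}$ ($P{\left(j \right)} = \frac{1}{j - 15} = \frac{1}{-15 + j}$)
$\left(u{\left(-110 \right)} + P{\left(-203 \right)}\right) \left(-34757 + t{\left(-62 \right)}\right) = \left(162 + \frac{1}{-15 - 203}\right) \left(-34757 - 92\right) = \left(162 + \frac{1}{-218}\right) \left(-34849\right) = \left(162 - \frac{1}{218}\right) \left(-34849\right) = \frac{35315}{218} \left(-34849\right) = - \frac{1230692435}{218}$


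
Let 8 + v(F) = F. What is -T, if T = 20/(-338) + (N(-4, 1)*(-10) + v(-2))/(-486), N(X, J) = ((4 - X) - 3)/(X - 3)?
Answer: 15320/287469 ≈ 0.053293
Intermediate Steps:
v(F) = -8 + F
N(X, J) = (1 - X)/(-3 + X)
T = -15320/287469 (T = 20/(-338) + (((1 - 1*(-4))/(-3 - 4))*(-10) + (-8 - 2))/(-486) = 20*(-1/338) + (((1 + 4)/(-7))*(-10) - 10)*(-1/486) = -10/169 + (-⅐*5*(-10) - 10)*(-1/486) = -10/169 + (-5/7*(-10) - 10)*(-1/486) = -10/169 + (50/7 - 10)*(-1/486) = -10/169 - 20/7*(-1/486) = -10/169 + 10/1701 = -15320/287469 ≈ -0.053293)
-T = -1*(-15320/287469) = 15320/287469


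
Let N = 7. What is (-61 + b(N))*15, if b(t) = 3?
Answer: -870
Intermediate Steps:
(-61 + b(N))*15 = (-61 + 3)*15 = -58*15 = -870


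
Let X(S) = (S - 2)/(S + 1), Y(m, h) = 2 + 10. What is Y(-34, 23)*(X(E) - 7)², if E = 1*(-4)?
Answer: 300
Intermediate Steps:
Y(m, h) = 12
E = -4
X(S) = (-2 + S)/(1 + S)
Y(-34, 23)*(X(E) - 7)² = 12*((-2 - 4)/(1 - 4) - 7)² = 12*(-6/(-3) - 7)² = 12*(-⅓*(-6) - 7)² = 12*(2 - 7)² = 12*(-5)² = 12*25 = 300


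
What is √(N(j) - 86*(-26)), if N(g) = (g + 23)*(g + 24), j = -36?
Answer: 2*√598 ≈ 48.908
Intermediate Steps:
N(g) = (23 + g)*(24 + g)
√(N(j) - 86*(-26)) = √((552 + (-36)² + 47*(-36)) - 86*(-26)) = √((552 + 1296 - 1692) + 2236) = √(156 + 2236) = √2392 = 2*√598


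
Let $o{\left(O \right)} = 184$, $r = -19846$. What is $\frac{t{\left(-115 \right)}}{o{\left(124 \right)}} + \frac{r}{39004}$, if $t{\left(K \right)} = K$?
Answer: $- \frac{88447}{78008} \approx -1.1338$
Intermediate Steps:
$\frac{t{\left(-115 \right)}}{o{\left(124 \right)}} + \frac{r}{39004} = - \frac{115}{184} - \frac{19846}{39004} = \left(-115\right) \frac{1}{184} - \frac{9923}{19502} = - \frac{5}{8} - \frac{9923}{19502} = - \frac{88447}{78008}$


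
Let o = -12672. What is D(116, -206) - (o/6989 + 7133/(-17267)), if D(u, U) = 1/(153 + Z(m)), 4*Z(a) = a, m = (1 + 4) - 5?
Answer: 41225653096/18463896639 ≈ 2.2328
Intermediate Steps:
m = 0 (m = 5 - 5 = 0)
Z(a) = a/4
D(u, U) = 1/153 (D(u, U) = 1/(153 + (1/4)*0) = 1/(153 + 0) = 1/153)
D(116, -206) - (o/6989 + 7133/(-17267)) = 1/153 - (-12672/6989 + 7133/(-17267)) = 1/153 - (-12672*1/6989 + 7133*(-1/17267)) = 1/153 - (-12672/6989 - 7133/17267) = 1/153 - 1*(-268659961/120679063) = 1/153 + 268659961/120679063 = 41225653096/18463896639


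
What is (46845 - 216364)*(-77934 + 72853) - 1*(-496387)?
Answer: 861822426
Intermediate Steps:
(46845 - 216364)*(-77934 + 72853) - 1*(-496387) = -169519*(-5081) + 496387 = 861326039 + 496387 = 861822426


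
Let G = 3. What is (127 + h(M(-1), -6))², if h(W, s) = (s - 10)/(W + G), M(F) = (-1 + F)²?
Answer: 762129/49 ≈ 15554.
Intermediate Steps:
h(W, s) = (-10 + s)/(3 + W) (h(W, s) = (s - 10)/(W + 3) = (-10 + s)/(3 + W))
(127 + h(M(-1), -6))² = (127 + (-10 - 6)/(3 + (-1 - 1)²))² = (127 - 16/(3 + (-2)²))² = (127 - 16/(3 + 4))² = (127 - 16/7)² = (873/7)² = 762129/49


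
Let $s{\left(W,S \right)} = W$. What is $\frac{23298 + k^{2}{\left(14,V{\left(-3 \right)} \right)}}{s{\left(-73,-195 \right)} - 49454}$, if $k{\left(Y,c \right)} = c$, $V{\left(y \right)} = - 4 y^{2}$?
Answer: $- \frac{8198}{16509} \approx -0.49658$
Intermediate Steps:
$\frac{23298 + k^{2}{\left(14,V{\left(-3 \right)} \right)}}{s{\left(-73,-195 \right)} - 49454} = \frac{23298 + \left(- 4 \left(-3\right)^{2}\right)^{2}}{-73 - 49454} = \frac{23298 + \left(\left(-4\right) 9\right)^{2}}{-49527} = \left(23298 + \left(-36\right)^{2}\right) \left(- \frac{1}{49527}\right) = \left(23298 + 1296\right) \left(- \frac{1}{49527}\right) = 24594 \left(- \frac{1}{49527}\right) = - \frac{8198}{16509}$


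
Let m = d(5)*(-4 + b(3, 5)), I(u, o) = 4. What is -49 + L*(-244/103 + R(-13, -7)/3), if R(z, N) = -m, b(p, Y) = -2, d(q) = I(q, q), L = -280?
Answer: -167447/103 ≈ -1625.7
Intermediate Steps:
d(q) = 4
m = -24 (m = 4*(-4 - 2) = 4*(-6) = -24)
R(z, N) = 24 (R(z, N) = -1*(-24) = 24)
-49 + L*(-244/103 + R(-13, -7)/3) = -49 - 280*(-244/103 + 24/3) = -49 - 280*(-244*1/103 + 24*(⅓)) = -49 - 280*(-244/103 + 8) = -49 - 280*580/103 = -49 - 162400/103 = -167447/103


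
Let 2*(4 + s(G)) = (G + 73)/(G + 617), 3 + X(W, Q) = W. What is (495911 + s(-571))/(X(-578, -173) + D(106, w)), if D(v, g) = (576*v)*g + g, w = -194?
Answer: -22811473/544899394 ≈ -0.041864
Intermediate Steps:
X(W, Q) = -3 + W
s(G) = -4 + (73 + G)/(2*(617 + G)) (s(G) = -4 + ((G + 73)/(G + 617))/2 = -4 + ((73 + G)/(617 + G))/2 = -4 + (73 + G)/(2*(617 + G)))
D(v, g) = g + 576*g*v (D(v, g) = 576*g*v + g = g + 576*g*v)
(495911 + s(-571))/(X(-578, -173) + D(106, w)) = (495911 + (-4863 - 7*(-571))/(2*(617 - 571)))/((-3 - 578) - 194*(1 + 576*106)) = (495911 + (½)*(-4863 + 3997)/46)/(-581 - 194*(1 + 61056)) = (495911 + (½)*(1/46)*(-866))/(-581 - 194*61057) = (495911 - 433/46)/(-581 - 11845058) = (22811473/46)/(-11845639) = (22811473/46)*(-1/11845639) = -22811473/544899394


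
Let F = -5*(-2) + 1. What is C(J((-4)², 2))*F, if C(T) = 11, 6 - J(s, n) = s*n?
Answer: 121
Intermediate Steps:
J(s, n) = 6 - n*s (J(s, n) = 6 - s*n = 6 - n*s)
F = 11 (F = 10 + 1 = 11)
C(J((-4)², 2))*F = 11*11 = 121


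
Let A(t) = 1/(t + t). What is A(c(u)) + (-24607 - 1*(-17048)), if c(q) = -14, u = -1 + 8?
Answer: -211653/28 ≈ -7559.0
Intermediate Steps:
u = 7
A(t) = 1/(2*t)
A(c(u)) + (-24607 - 1*(-17048)) = (1/2)/(-14) + (-24607 - 1*(-17048)) = (1/2)*(-1/14) + (-24607 + 17048) = -1/28 - 7559 = -211653/28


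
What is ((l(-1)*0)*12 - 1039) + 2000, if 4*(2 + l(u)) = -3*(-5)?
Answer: 961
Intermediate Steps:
l(u) = 7/4 (l(u) = -2 + (-3*(-5))/4 = -2 + (1/4)*15 = -2 + 15/4 = 7/4)
((l(-1)*0)*12 - 1039) + 2000 = (((7/4)*0)*12 - 1039) + 2000 = (0*12 - 1039) + 2000 = (0 - 1039) + 2000 = -1039 + 2000 = 961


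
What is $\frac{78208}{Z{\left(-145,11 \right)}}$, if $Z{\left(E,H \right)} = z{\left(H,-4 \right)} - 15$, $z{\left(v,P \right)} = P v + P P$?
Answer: $- \frac{78208}{43} \approx -1818.8$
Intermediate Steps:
$z{\left(v,P \right)} = P^{2} + P v$ ($z{\left(v,P \right)} = P v + P^{2} = P^{2} + P v$)
$Z{\left(E,H \right)} = 1 - 4 H$ ($Z{\left(E,H \right)} = - 4 \left(-4 + H\right) - 15 = \left(16 - 4 H\right) - 15 = 1 - 4 H$)
$\frac{78208}{Z{\left(-145,11 \right)}} = \frac{78208}{1 - 44} = \frac{78208}{-43} = 78208 \left(- \frac{1}{43}\right) = - \frac{78208}{43}$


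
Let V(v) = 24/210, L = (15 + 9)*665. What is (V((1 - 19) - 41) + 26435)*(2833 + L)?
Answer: 17387828597/35 ≈ 4.9680e+8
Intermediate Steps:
L = 15960 (L = 24*665 = 15960)
V(v) = 4/35 (V(v) = 24*(1/210) = 4/35)
(V((1 - 19) - 41) + 26435)*(2833 + L) = (4/35 + 26435)*(2833 + 15960) = (925229/35)*18793 = 17387828597/35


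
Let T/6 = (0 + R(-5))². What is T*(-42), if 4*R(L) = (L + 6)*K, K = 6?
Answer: -567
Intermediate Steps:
R(L) = 9 + 3*L/2 (R(L) = ((L + 6)*6)/4 = ((6 + L)*6)/4 = (36 + 6*L)/4 = 9 + 3*L/2)
T = 27/2 (T = 6*(0 + (9 + (3/2)*(-5)))² = 6*(0 + (9 - 15/2))² = 6*(0 + 3/2)² = 6*(3/2)² = 6*(9/4) = 27/2 ≈ 13.500)
T*(-42) = (27/2)*(-42) = -567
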